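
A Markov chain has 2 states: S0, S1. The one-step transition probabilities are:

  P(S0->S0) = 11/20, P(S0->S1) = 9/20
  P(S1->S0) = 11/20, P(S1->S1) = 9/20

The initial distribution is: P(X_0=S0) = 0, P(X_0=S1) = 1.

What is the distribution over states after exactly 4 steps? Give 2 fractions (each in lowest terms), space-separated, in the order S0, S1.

Propagating the distribution step by step (d_{t+1} = d_t * P):
d_0 = (S0=0, S1=1)
  d_1[S0] = 0*11/20 + 1*11/20 = 11/20
  d_1[S1] = 0*9/20 + 1*9/20 = 9/20
d_1 = (S0=11/20, S1=9/20)
  d_2[S0] = 11/20*11/20 + 9/20*11/20 = 11/20
  d_2[S1] = 11/20*9/20 + 9/20*9/20 = 9/20
d_2 = (S0=11/20, S1=9/20)
  d_3[S0] = 11/20*11/20 + 9/20*11/20 = 11/20
  d_3[S1] = 11/20*9/20 + 9/20*9/20 = 9/20
d_3 = (S0=11/20, S1=9/20)
  d_4[S0] = 11/20*11/20 + 9/20*11/20 = 11/20
  d_4[S1] = 11/20*9/20 + 9/20*9/20 = 9/20
d_4 = (S0=11/20, S1=9/20)

Answer: 11/20 9/20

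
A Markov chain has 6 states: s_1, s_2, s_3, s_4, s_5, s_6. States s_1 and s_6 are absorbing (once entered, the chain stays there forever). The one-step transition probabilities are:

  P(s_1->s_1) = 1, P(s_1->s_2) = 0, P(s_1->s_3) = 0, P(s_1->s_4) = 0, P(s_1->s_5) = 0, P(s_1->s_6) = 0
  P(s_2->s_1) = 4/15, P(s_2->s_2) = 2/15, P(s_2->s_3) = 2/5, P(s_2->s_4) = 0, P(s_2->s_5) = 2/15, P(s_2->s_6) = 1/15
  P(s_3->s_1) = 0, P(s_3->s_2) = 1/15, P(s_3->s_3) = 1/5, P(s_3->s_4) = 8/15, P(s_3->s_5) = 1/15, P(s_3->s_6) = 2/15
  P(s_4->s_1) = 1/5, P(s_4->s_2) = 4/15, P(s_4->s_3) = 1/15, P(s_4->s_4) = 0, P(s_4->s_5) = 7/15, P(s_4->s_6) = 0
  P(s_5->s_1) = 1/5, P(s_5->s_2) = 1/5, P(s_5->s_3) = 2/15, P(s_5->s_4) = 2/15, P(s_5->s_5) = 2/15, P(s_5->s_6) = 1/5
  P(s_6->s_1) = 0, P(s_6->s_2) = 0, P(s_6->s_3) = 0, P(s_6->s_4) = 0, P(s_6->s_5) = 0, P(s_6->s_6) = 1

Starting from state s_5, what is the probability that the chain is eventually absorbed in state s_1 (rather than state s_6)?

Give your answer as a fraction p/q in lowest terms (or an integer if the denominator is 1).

Let a_i = P(absorbed in s_1 | start in state i).
Boundary conditions: a_s_1 = 1, a_s_6 = 0.
For each transient state i, a_i = sum_j P(i->j) * a_j:
  a_s_2 = 4/15*a_s_1 + 2/15*a_s_2 + 2/5*a_s_3 + 0*a_s_4 + 2/15*a_s_5 + 1/15*a_s_6
  a_s_3 = 0*a_s_1 + 1/15*a_s_2 + 1/5*a_s_3 + 8/15*a_s_4 + 1/15*a_s_5 + 2/15*a_s_6
  a_s_4 = 1/5*a_s_1 + 4/15*a_s_2 + 1/15*a_s_3 + 0*a_s_4 + 7/15*a_s_5 + 0*a_s_6
  a_s_5 = 1/5*a_s_1 + 1/5*a_s_2 + 2/15*a_s_3 + 2/15*a_s_4 + 2/15*a_s_5 + 1/5*a_s_6

Substituting a_s_1 = 1 and a_s_6 = 0, rearrange to (I - Q) a = r where r[i] = P(i -> s_1):
  [13/15, -2/5, 0, -2/15] . (a_s_2, a_s_3, a_s_4, a_s_5) = 4/15
  [-1/15, 4/5, -8/15, -1/15] . (a_s_2, a_s_3, a_s_4, a_s_5) = 0
  [-4/15, -1/15, 1, -7/15] . (a_s_2, a_s_3, a_s_4, a_s_5) = 1/5
  [-1/5, -2/15, -2/15, 13/15] . (a_s_2, a_s_3, a_s_4, a_s_5) = 1/5

Solving yields:
  a_s_2 = 6077/9344
  a_s_3 = 10325/18688
  a_s_4 = 12637/18688
  a_s_5 = 5325/9344

Starting state is s_5, so the absorption probability is a_s_5 = 5325/9344.

Answer: 5325/9344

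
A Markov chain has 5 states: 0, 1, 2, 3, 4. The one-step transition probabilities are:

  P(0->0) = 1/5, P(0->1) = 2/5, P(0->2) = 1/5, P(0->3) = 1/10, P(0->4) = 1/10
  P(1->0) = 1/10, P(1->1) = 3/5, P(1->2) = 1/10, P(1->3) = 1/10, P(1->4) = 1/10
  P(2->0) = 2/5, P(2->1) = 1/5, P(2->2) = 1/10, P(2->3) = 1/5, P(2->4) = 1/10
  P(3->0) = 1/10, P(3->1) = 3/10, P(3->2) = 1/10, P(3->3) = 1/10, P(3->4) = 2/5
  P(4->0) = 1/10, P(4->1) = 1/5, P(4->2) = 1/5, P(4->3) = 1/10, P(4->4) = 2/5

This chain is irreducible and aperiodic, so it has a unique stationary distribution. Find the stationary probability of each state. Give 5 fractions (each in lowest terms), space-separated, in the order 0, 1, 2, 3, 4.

The stationary distribution satisfies pi = pi * P, i.e.:
  pi_0 = 1/5*pi_0 + 1/10*pi_1 + 2/5*pi_2 + 1/10*pi_3 + 1/10*pi_4
  pi_1 = 2/5*pi_0 + 3/5*pi_1 + 1/5*pi_2 + 3/10*pi_3 + 1/5*pi_4
  pi_2 = 1/5*pi_0 + 1/10*pi_1 + 1/10*pi_2 + 1/10*pi_3 + 1/5*pi_4
  pi_3 = 1/10*pi_0 + 1/10*pi_1 + 1/5*pi_2 + 1/10*pi_3 + 1/10*pi_4
  pi_4 = 1/10*pi_0 + 1/10*pi_1 + 1/10*pi_2 + 2/5*pi_3 + 2/5*pi_4
with normalization: pi_0 + pi_1 + pi_2 + pi_3 + pi_4 = 1.

Using the first 4 balance equations plus normalization, the linear system A*pi = b is:
  [-4/5, 1/10, 2/5, 1/10, 1/10] . pi = 0
  [2/5, -2/5, 1/5, 3/10, 1/5] . pi = 0
  [1/5, 1/10, -9/10, 1/10, 1/5] . pi = 0
  [1/10, 1/10, 1/5, -9/10, 1/10] . pi = 0
  [1, 1, 1, 1, 1] . pi = 1

Solving yields:
  pi_0 = 22/141
  pi_1 = 19/47
  pi_2 = 19/141
  pi_3 = 16/141
  pi_4 = 9/47

Verification (pi * P):
  22/141*1/5 + 19/47*1/10 + 19/141*2/5 + 16/141*1/10 + 9/47*1/10 = 22/141 = pi_0  (ok)
  22/141*2/5 + 19/47*3/5 + 19/141*1/5 + 16/141*3/10 + 9/47*1/5 = 19/47 = pi_1  (ok)
  22/141*1/5 + 19/47*1/10 + 19/141*1/10 + 16/141*1/10 + 9/47*1/5 = 19/141 = pi_2  (ok)
  22/141*1/10 + 19/47*1/10 + 19/141*1/5 + 16/141*1/10 + 9/47*1/10 = 16/141 = pi_3  (ok)
  22/141*1/10 + 19/47*1/10 + 19/141*1/10 + 16/141*2/5 + 9/47*2/5 = 9/47 = pi_4  (ok)

Answer: 22/141 19/47 19/141 16/141 9/47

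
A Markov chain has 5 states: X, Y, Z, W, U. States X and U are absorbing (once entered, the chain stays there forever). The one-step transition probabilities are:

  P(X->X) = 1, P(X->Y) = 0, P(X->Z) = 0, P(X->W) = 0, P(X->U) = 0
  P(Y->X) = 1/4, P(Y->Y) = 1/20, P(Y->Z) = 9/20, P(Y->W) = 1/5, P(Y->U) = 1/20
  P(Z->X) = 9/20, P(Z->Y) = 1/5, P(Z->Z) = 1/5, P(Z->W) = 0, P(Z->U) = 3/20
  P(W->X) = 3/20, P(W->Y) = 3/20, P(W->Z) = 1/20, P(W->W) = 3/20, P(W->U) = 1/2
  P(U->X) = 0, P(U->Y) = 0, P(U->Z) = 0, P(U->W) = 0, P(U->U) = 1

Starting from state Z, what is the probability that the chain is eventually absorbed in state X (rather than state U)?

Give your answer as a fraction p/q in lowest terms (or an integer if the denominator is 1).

Answer: 3187/4348

Derivation:
Let a_i = P(absorbed in X | start in state i).
Boundary conditions: a_X = 1, a_U = 0.
For each transient state i, a_i = sum_j P(i->j) * a_j:
  a_Y = 1/4*a_X + 1/20*a_Y + 9/20*a_Z + 1/5*a_W + 1/20*a_U
  a_Z = 9/20*a_X + 1/5*a_Y + 1/5*a_Z + 0*a_W + 3/20*a_U
  a_W = 3/20*a_X + 3/20*a_Y + 1/20*a_Z + 3/20*a_W + 1/2*a_U

Substituting a_X = 1 and a_U = 0, rearrange to (I - Q) a = r where r[i] = P(i -> X):
  [19/20, -9/20, -1/5] . (a_Y, a_Z, a_W) = 1/4
  [-1/5, 4/5, 0] . (a_Y, a_Z, a_W) = 9/20
  [-3/20, -1/20, 17/20] . (a_Y, a_Z, a_W) = 3/20

Solving yields:
  a_Y = 2965/4348
  a_Z = 3187/4348
  a_W = 739/2174

Starting state is Z, so the absorption probability is a_Z = 3187/4348.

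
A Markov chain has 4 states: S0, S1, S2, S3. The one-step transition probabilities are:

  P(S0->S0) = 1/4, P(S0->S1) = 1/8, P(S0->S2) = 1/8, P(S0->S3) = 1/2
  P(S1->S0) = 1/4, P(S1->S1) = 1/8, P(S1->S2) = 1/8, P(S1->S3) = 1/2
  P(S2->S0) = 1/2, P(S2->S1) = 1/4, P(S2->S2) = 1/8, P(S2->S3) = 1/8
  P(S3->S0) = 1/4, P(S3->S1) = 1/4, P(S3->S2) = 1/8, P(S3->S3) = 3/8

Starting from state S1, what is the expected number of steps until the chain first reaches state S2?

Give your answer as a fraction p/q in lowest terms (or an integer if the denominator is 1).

Answer: 8

Derivation:
Let h_i = expected steps to first reach S2 from state i.
Boundary: h_S2 = 0.
First-step equations for the other states:
  h_S0 = 1 + 1/4*h_S0 + 1/8*h_S1 + 1/8*h_S2 + 1/2*h_S3
  h_S1 = 1 + 1/4*h_S0 + 1/8*h_S1 + 1/8*h_S2 + 1/2*h_S3
  h_S3 = 1 + 1/4*h_S0 + 1/4*h_S1 + 1/8*h_S2 + 3/8*h_S3

Substituting h_S2 = 0 and rearranging gives the linear system (I - Q) h = 1:
  [3/4, -1/8, -1/2] . (h_S0, h_S1, h_S3) = 1
  [-1/4, 7/8, -1/2] . (h_S0, h_S1, h_S3) = 1
  [-1/4, -1/4, 5/8] . (h_S0, h_S1, h_S3) = 1

Solving yields:
  h_S0 = 8
  h_S1 = 8
  h_S3 = 8

Starting state is S1, so the expected hitting time is h_S1 = 8.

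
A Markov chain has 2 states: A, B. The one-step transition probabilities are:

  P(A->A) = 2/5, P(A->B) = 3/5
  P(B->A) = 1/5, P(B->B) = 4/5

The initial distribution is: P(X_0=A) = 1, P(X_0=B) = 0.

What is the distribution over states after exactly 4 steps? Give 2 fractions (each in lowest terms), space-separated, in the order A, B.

Propagating the distribution step by step (d_{t+1} = d_t * P):
d_0 = (A=1, B=0)
  d_1[A] = 1*2/5 + 0*1/5 = 2/5
  d_1[B] = 1*3/5 + 0*4/5 = 3/5
d_1 = (A=2/5, B=3/5)
  d_2[A] = 2/5*2/5 + 3/5*1/5 = 7/25
  d_2[B] = 2/5*3/5 + 3/5*4/5 = 18/25
d_2 = (A=7/25, B=18/25)
  d_3[A] = 7/25*2/5 + 18/25*1/5 = 32/125
  d_3[B] = 7/25*3/5 + 18/25*4/5 = 93/125
d_3 = (A=32/125, B=93/125)
  d_4[A] = 32/125*2/5 + 93/125*1/5 = 157/625
  d_4[B] = 32/125*3/5 + 93/125*4/5 = 468/625
d_4 = (A=157/625, B=468/625)

Answer: 157/625 468/625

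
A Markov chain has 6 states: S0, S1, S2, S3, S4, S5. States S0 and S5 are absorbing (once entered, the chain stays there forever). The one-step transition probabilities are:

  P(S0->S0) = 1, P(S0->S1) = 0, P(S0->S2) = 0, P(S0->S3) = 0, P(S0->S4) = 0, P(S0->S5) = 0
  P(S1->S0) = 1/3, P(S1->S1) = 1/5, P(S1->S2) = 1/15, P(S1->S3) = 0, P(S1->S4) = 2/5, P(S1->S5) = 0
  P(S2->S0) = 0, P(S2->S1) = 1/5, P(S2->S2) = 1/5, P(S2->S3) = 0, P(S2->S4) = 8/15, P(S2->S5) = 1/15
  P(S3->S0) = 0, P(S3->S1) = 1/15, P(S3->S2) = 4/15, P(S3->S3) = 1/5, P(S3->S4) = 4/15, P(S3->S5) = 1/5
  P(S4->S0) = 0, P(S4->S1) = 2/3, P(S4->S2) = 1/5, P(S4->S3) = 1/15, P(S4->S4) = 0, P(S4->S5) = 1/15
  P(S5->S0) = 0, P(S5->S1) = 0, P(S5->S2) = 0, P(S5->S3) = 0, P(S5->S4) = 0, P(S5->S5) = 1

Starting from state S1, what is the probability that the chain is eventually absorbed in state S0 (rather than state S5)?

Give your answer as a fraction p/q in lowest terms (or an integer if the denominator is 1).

Answer: 560/661

Derivation:
Let a_i = P(absorbed in S0 | start in state i).
Boundary conditions: a_S0 = 1, a_S5 = 0.
For each transient state i, a_i = sum_j P(i->j) * a_j:
  a_S1 = 1/3*a_S0 + 1/5*a_S1 + 1/15*a_S2 + 0*a_S3 + 2/5*a_S4 + 0*a_S5
  a_S2 = 0*a_S0 + 1/5*a_S1 + 1/5*a_S2 + 0*a_S3 + 8/15*a_S4 + 1/15*a_S5
  a_S3 = 0*a_S0 + 1/15*a_S1 + 4/15*a_S2 + 1/5*a_S3 + 4/15*a_S4 + 1/5*a_S5
  a_S4 = 0*a_S0 + 2/3*a_S1 + 1/5*a_S2 + 1/15*a_S3 + 0*a_S4 + 1/15*a_S5

Substituting a_S0 = 1 and a_S5 = 0, rearrange to (I - Q) a = r where r[i] = P(i -> S0):
  [4/5, -1/15, 0, -2/5] . (a_S1, a_S2, a_S3, a_S4) = 1/3
  [-1/5, 4/5, 0, -8/15] . (a_S1, a_S2, a_S3, a_S4) = 0
  [-1/15, -4/15, 4/5, -4/15] . (a_S1, a_S2, a_S3, a_S4) = 0
  [-2/3, -1/5, -1/15, 1] . (a_S1, a_S2, a_S3, a_S4) = 0

Solving yields:
  a_S1 = 560/661
  a_S2 = 935/1322
  a_S3 = 1465/2644
  a_S4 = 1965/2644

Starting state is S1, so the absorption probability is a_S1 = 560/661.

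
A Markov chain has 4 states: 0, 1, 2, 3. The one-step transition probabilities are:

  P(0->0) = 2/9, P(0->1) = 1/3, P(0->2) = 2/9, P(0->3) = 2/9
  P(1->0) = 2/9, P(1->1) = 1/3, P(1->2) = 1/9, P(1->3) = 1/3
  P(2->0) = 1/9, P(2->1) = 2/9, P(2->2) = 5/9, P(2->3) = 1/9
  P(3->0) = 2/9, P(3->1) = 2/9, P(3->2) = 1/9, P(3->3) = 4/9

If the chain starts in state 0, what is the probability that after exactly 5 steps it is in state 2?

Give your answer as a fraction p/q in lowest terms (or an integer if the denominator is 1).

Answer: 14102/59049

Derivation:
Computing P^5 by repeated multiplication:
P^1 =
  0: [2/9, 1/3, 2/9, 2/9]
  1: [2/9, 1/3, 1/9, 1/3]
  2: [1/9, 2/9, 5/9, 1/9]
  3: [2/9, 2/9, 1/9, 4/9]
P^2 =
  0: [16/81, 23/81, 19/81, 23/81]
  1: [17/81, 23/81, 5/27, 26/81]
  2: [13/81, 7/27, 10/27, 17/81]
  3: [17/81, 22/81, 5/27, 1/3]
P^3 =
  0: [143/729, 67/243, 173/729, 212/729]
  1: [49/243, 202/729, 158/729, 74/243]
  2: [44/243, 196/729, 214/729, 187/729]
  3: [49/243, 67/243, 158/729, 223/729]
P^4 =
  0: [1285/6561, 1802/6561, 1564/6561, 1910/6561]
  1: [1300/6561, 1807/6561, 1508/6561, 1946/6561]
  2: [1244/6561, 1786/6561, 1717/6561, 1814/6561]
  3: [1300/6561, 602/2187, 1508/6561, 649/2187]
P^5 =
  0: [11558/59049, 1801/6561, 14102/59049, 17180/59049]
  1: [11614/59049, 16229/59049, 4631/19683, 5771/19683]
  2: [11405/59049, 5384/19683, 4891/19683, 16819/59049]
  3: [11614/59049, 16228/59049, 4631/19683, 17314/59049]

(P^5)[0 -> 2] = 14102/59049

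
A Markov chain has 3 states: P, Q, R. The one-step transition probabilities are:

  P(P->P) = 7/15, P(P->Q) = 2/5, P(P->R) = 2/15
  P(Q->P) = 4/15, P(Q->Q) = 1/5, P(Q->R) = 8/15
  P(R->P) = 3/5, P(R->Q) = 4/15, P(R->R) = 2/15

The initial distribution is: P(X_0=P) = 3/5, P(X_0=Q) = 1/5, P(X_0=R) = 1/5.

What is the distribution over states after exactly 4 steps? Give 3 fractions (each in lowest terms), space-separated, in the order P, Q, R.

Answer: 37126/84375 25757/84375 796/3125

Derivation:
Propagating the distribution step by step (d_{t+1} = d_t * P):
d_0 = (P=3/5, Q=1/5, R=1/5)
  d_1[P] = 3/5*7/15 + 1/5*4/15 + 1/5*3/5 = 34/75
  d_1[Q] = 3/5*2/5 + 1/5*1/5 + 1/5*4/15 = 1/3
  d_1[R] = 3/5*2/15 + 1/5*8/15 + 1/5*2/15 = 16/75
d_1 = (P=34/75, Q=1/3, R=16/75)
  d_2[P] = 34/75*7/15 + 1/3*4/15 + 16/75*3/5 = 482/1125
  d_2[Q] = 34/75*2/5 + 1/3*1/5 + 16/75*4/15 = 343/1125
  d_2[R] = 34/75*2/15 + 1/3*8/15 + 16/75*2/15 = 4/15
d_2 = (P=482/1125, Q=343/1125, R=4/15)
  d_3[P] = 482/1125*7/15 + 343/1125*4/15 + 4/15*3/5 = 2482/5625
  d_3[Q] = 482/1125*2/5 + 343/1125*1/5 + 4/15*4/15 = 569/1875
  d_3[R] = 482/1125*2/15 + 343/1125*8/15 + 4/15*2/15 = 1436/5625
d_3 = (P=2482/5625, Q=569/1875, R=1436/5625)
  d_4[P] = 2482/5625*7/15 + 569/1875*4/15 + 1436/5625*3/5 = 37126/84375
  d_4[Q] = 2482/5625*2/5 + 569/1875*1/5 + 1436/5625*4/15 = 25757/84375
  d_4[R] = 2482/5625*2/15 + 569/1875*8/15 + 1436/5625*2/15 = 796/3125
d_4 = (P=37126/84375, Q=25757/84375, R=796/3125)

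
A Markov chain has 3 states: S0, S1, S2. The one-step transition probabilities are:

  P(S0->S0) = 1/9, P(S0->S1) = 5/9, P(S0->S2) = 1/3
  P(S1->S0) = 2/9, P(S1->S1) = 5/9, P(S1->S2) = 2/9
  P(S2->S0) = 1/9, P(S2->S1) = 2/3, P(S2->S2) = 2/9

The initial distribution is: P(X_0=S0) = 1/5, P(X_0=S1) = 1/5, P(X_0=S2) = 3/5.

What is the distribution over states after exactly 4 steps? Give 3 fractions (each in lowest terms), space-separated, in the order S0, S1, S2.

Answer: 1922/10935 19108/32805 7931/32805

Derivation:
Propagating the distribution step by step (d_{t+1} = d_t * P):
d_0 = (S0=1/5, S1=1/5, S2=3/5)
  d_1[S0] = 1/5*1/9 + 1/5*2/9 + 3/5*1/9 = 2/15
  d_1[S1] = 1/5*5/9 + 1/5*5/9 + 3/5*2/3 = 28/45
  d_1[S2] = 1/5*1/3 + 1/5*2/9 + 3/5*2/9 = 11/45
d_1 = (S0=2/15, S1=28/45, S2=11/45)
  d_2[S0] = 2/15*1/9 + 28/45*2/9 + 11/45*1/9 = 73/405
  d_2[S1] = 2/15*5/9 + 28/45*5/9 + 11/45*2/3 = 236/405
  d_2[S2] = 2/15*1/3 + 28/45*2/9 + 11/45*2/9 = 32/135
d_2 = (S0=73/405, S1=236/405, S2=32/135)
  d_3[S0] = 73/405*1/9 + 236/405*2/9 + 32/135*1/9 = 641/3645
  d_3[S1] = 73/405*5/9 + 236/405*5/9 + 32/135*2/3 = 707/1215
  d_3[S2] = 73/405*1/3 + 236/405*2/9 + 32/135*2/9 = 883/3645
d_3 = (S0=641/3645, S1=707/1215, S2=883/3645)
  d_4[S0] = 641/3645*1/9 + 707/1215*2/9 + 883/3645*1/9 = 1922/10935
  d_4[S1] = 641/3645*5/9 + 707/1215*5/9 + 883/3645*2/3 = 19108/32805
  d_4[S2] = 641/3645*1/3 + 707/1215*2/9 + 883/3645*2/9 = 7931/32805
d_4 = (S0=1922/10935, S1=19108/32805, S2=7931/32805)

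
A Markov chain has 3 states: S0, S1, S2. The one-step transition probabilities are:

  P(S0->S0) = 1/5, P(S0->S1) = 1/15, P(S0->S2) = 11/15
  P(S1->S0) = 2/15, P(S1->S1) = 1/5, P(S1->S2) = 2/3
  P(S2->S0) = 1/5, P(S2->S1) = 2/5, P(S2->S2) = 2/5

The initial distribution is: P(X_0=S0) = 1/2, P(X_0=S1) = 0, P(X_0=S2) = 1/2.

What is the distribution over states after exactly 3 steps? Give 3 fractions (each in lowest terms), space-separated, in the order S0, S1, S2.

Answer: 407/2250 949/3375 3631/6750

Derivation:
Propagating the distribution step by step (d_{t+1} = d_t * P):
d_0 = (S0=1/2, S1=0, S2=1/2)
  d_1[S0] = 1/2*1/5 + 0*2/15 + 1/2*1/5 = 1/5
  d_1[S1] = 1/2*1/15 + 0*1/5 + 1/2*2/5 = 7/30
  d_1[S2] = 1/2*11/15 + 0*2/3 + 1/2*2/5 = 17/30
d_1 = (S0=1/5, S1=7/30, S2=17/30)
  d_2[S0] = 1/5*1/5 + 7/30*2/15 + 17/30*1/5 = 83/450
  d_2[S1] = 1/5*1/15 + 7/30*1/5 + 17/30*2/5 = 43/150
  d_2[S2] = 1/5*11/15 + 7/30*2/3 + 17/30*2/5 = 119/225
d_2 = (S0=83/450, S1=43/150, S2=119/225)
  d_3[S0] = 83/450*1/5 + 43/150*2/15 + 119/225*1/5 = 407/2250
  d_3[S1] = 83/450*1/15 + 43/150*1/5 + 119/225*2/5 = 949/3375
  d_3[S2] = 83/450*11/15 + 43/150*2/3 + 119/225*2/5 = 3631/6750
d_3 = (S0=407/2250, S1=949/3375, S2=3631/6750)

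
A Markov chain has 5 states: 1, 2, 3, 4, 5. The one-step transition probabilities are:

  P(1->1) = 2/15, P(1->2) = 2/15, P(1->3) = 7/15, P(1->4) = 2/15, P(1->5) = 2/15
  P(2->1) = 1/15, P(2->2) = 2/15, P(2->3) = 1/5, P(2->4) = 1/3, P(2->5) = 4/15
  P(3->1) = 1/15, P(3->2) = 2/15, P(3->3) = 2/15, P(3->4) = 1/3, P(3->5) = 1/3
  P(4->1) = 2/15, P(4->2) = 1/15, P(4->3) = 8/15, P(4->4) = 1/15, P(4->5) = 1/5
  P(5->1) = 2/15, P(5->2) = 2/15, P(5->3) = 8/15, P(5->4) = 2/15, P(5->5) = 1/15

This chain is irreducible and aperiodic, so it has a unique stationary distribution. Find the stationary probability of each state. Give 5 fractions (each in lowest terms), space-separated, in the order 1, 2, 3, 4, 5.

Answer: 162/1585 1511/12680 4409/12680 539/2536 2769/12680

Derivation:
The stationary distribution satisfies pi = pi * P, i.e.:
  pi_1 = 2/15*pi_1 + 1/15*pi_2 + 1/15*pi_3 + 2/15*pi_4 + 2/15*pi_5
  pi_2 = 2/15*pi_1 + 2/15*pi_2 + 2/15*pi_3 + 1/15*pi_4 + 2/15*pi_5
  pi_3 = 7/15*pi_1 + 1/5*pi_2 + 2/15*pi_3 + 8/15*pi_4 + 8/15*pi_5
  pi_4 = 2/15*pi_1 + 1/3*pi_2 + 1/3*pi_3 + 1/15*pi_4 + 2/15*pi_5
  pi_5 = 2/15*pi_1 + 4/15*pi_2 + 1/3*pi_3 + 1/5*pi_4 + 1/15*pi_5
with normalization: pi_1 + pi_2 + pi_3 + pi_4 + pi_5 = 1.

Using the first 4 balance equations plus normalization, the linear system A*pi = b is:
  [-13/15, 1/15, 1/15, 2/15, 2/15] . pi = 0
  [2/15, -13/15, 2/15, 1/15, 2/15] . pi = 0
  [7/15, 1/5, -13/15, 8/15, 8/15] . pi = 0
  [2/15, 1/3, 1/3, -14/15, 2/15] . pi = 0
  [1, 1, 1, 1, 1] . pi = 1

Solving yields:
  pi_1 = 162/1585
  pi_2 = 1511/12680
  pi_3 = 4409/12680
  pi_4 = 539/2536
  pi_5 = 2769/12680

Verification (pi * P):
  162/1585*2/15 + 1511/12680*1/15 + 4409/12680*1/15 + 539/2536*2/15 + 2769/12680*2/15 = 162/1585 = pi_1  (ok)
  162/1585*2/15 + 1511/12680*2/15 + 4409/12680*2/15 + 539/2536*1/15 + 2769/12680*2/15 = 1511/12680 = pi_2  (ok)
  162/1585*7/15 + 1511/12680*1/5 + 4409/12680*2/15 + 539/2536*8/15 + 2769/12680*8/15 = 4409/12680 = pi_3  (ok)
  162/1585*2/15 + 1511/12680*1/3 + 4409/12680*1/3 + 539/2536*1/15 + 2769/12680*2/15 = 539/2536 = pi_4  (ok)
  162/1585*2/15 + 1511/12680*4/15 + 4409/12680*1/3 + 539/2536*1/5 + 2769/12680*1/15 = 2769/12680 = pi_5  (ok)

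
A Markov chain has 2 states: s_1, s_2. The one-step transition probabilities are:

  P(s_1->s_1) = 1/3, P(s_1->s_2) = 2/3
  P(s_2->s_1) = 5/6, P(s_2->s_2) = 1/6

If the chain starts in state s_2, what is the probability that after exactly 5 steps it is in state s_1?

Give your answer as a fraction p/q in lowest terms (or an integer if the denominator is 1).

Answer: 55/96

Derivation:
Computing P^5 by repeated multiplication:
P^1 =
  s_1: [1/3, 2/3]
  s_2: [5/6, 1/6]
P^2 =
  s_1: [2/3, 1/3]
  s_2: [5/12, 7/12]
P^3 =
  s_1: [1/2, 1/2]
  s_2: [5/8, 3/8]
P^4 =
  s_1: [7/12, 5/12]
  s_2: [25/48, 23/48]
P^5 =
  s_1: [13/24, 11/24]
  s_2: [55/96, 41/96]

(P^5)[s_2 -> s_1] = 55/96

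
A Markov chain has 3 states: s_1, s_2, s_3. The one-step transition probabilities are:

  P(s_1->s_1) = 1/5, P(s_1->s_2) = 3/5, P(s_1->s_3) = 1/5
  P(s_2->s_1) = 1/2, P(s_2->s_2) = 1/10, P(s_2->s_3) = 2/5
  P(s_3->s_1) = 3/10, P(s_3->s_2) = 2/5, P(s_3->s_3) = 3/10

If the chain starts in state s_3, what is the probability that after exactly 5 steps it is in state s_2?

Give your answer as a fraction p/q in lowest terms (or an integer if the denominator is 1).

Computing P^5 by repeated multiplication:
P^1 =
  s_1: [1/5, 3/5, 1/5]
  s_2: [1/2, 1/10, 2/5]
  s_3: [3/10, 2/5, 3/10]
P^2 =
  s_1: [2/5, 13/50, 17/50]
  s_2: [27/100, 47/100, 13/50]
  s_3: [7/20, 17/50, 31/100]
P^3 =
  s_1: [39/125, 201/500, 143/500]
  s_2: [367/1000, 313/1000, 8/25]
  s_3: [333/1000, 46/125, 299/1000]
P^4 =
  s_1: [873/2500, 1709/5000, 309/1000]
  s_2: [3259/10000, 759/2000, 1473/5000]
  s_3: [3403/10000, 1781/5000, 607/2000]
P^5 =
  s_1: [1042/3125, 3673/10000, 14963/50000]
  s_2: [34331/100000, 35133/100000, 3817/12500]
  s_3: [33721/100000, 903/2500, 30159/100000]

(P^5)[s_3 -> s_2] = 903/2500

Answer: 903/2500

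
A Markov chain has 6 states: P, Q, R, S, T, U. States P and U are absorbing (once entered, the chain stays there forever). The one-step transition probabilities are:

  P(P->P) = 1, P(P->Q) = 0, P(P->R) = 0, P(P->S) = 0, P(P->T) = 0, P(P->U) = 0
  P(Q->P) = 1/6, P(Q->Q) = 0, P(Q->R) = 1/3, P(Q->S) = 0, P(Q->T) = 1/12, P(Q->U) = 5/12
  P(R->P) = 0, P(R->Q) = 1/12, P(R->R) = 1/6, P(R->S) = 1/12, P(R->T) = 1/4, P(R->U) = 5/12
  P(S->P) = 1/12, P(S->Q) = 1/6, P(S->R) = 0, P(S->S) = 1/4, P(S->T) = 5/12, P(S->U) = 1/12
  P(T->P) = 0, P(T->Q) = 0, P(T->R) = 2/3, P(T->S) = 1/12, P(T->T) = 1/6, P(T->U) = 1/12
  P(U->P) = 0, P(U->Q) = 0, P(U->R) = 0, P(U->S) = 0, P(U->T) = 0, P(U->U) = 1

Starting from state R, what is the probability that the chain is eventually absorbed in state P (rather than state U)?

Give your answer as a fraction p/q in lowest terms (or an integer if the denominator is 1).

Let a_i = P(absorbed in P | start in state i).
Boundary conditions: a_P = 1, a_U = 0.
For each transient state i, a_i = sum_j P(i->j) * a_j:
  a_Q = 1/6*a_P + 0*a_Q + 1/3*a_R + 0*a_S + 1/12*a_T + 5/12*a_U
  a_R = 0*a_P + 1/12*a_Q + 1/6*a_R + 1/12*a_S + 1/4*a_T + 5/12*a_U
  a_S = 1/12*a_P + 1/6*a_Q + 0*a_R + 1/4*a_S + 5/12*a_T + 1/12*a_U
  a_T = 0*a_P + 0*a_Q + 2/3*a_R + 1/12*a_S + 1/6*a_T + 1/12*a_U

Substituting a_P = 1 and a_U = 0, rearrange to (I - Q) a = r where r[i] = P(i -> P):
  [1, -1/3, 0, -1/12] . (a_Q, a_R, a_S, a_T) = 1/6
  [-1/12, 5/6, -1/12, -1/4] . (a_Q, a_R, a_S, a_T) = 0
  [-1/6, 0, 3/4, -5/12] . (a_Q, a_R, a_S, a_T) = 1/12
  [0, -2/3, -1/12, 5/6] . (a_Q, a_R, a_S, a_T) = 0

Solving yields:
  a_Q = 629/3288
  a_R = 379/6576
  a_S = 26/137
  a_T = 107/1644

Starting state is R, so the absorption probability is a_R = 379/6576.

Answer: 379/6576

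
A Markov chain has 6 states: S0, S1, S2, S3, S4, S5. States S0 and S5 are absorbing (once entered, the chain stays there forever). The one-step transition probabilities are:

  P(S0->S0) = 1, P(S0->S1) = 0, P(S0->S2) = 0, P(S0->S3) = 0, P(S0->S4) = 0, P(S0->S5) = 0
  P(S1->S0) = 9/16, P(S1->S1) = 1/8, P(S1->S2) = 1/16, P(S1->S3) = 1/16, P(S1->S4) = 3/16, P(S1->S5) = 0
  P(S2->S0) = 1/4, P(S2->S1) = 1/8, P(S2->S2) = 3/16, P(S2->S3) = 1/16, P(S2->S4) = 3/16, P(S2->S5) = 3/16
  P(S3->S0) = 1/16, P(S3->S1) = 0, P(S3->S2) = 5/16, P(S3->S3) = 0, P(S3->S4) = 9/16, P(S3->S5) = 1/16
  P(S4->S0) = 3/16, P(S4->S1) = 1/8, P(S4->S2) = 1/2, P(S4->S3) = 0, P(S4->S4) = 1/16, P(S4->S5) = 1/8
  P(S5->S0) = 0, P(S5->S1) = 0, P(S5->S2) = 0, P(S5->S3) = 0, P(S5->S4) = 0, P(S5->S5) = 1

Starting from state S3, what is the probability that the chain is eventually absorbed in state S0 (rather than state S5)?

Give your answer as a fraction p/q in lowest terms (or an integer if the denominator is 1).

Let a_i = P(absorbed in S0 | start in state i).
Boundary conditions: a_S0 = 1, a_S5 = 0.
For each transient state i, a_i = sum_j P(i->j) * a_j:
  a_S1 = 9/16*a_S0 + 1/8*a_S1 + 1/16*a_S2 + 1/16*a_S3 + 3/16*a_S4 + 0*a_S5
  a_S2 = 1/4*a_S0 + 1/8*a_S1 + 3/16*a_S2 + 1/16*a_S3 + 3/16*a_S4 + 3/16*a_S5
  a_S3 = 1/16*a_S0 + 0*a_S1 + 5/16*a_S2 + 0*a_S3 + 9/16*a_S4 + 1/16*a_S5
  a_S4 = 3/16*a_S0 + 1/8*a_S1 + 1/2*a_S2 + 0*a_S3 + 1/16*a_S4 + 1/8*a_S5

Substituting a_S0 = 1 and a_S5 = 0, rearrange to (I - Q) a = r where r[i] = P(i -> S0):
  [7/8, -1/16, -1/16, -3/16] . (a_S1, a_S2, a_S3, a_S4) = 9/16
  [-1/8, 13/16, -1/16, -3/16] . (a_S1, a_S2, a_S3, a_S4) = 1/4
  [0, -5/16, 1, -9/16] . (a_S1, a_S2, a_S3, a_S4) = 1/16
  [-1/8, -1/2, 0, 15/16] . (a_S1, a_S2, a_S3, a_S4) = 3/16

Solving yields:
  a_S1 = 9663/11036
  a_S2 = 3551/5518
  a_S3 = 113/178
  a_S4 = 10925/16554

Starting state is S3, so the absorption probability is a_S3 = 113/178.

Answer: 113/178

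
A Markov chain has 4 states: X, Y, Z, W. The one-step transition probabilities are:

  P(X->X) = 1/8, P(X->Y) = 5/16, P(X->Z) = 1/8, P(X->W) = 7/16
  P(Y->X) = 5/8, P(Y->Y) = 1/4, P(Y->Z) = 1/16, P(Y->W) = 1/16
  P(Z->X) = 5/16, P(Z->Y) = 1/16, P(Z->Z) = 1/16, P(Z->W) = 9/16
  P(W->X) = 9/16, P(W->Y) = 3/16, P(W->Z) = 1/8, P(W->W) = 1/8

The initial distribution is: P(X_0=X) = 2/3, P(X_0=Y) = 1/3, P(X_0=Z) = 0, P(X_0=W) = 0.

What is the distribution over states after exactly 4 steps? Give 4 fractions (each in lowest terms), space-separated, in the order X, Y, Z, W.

Propagating the distribution step by step (d_{t+1} = d_t * P):
d_0 = (X=2/3, Y=1/3, Z=0, W=0)
  d_1[X] = 2/3*1/8 + 1/3*5/8 + 0*5/16 + 0*9/16 = 7/24
  d_1[Y] = 2/3*5/16 + 1/3*1/4 + 0*1/16 + 0*3/16 = 7/24
  d_1[Z] = 2/3*1/8 + 1/3*1/16 + 0*1/16 + 0*1/8 = 5/48
  d_1[W] = 2/3*7/16 + 1/3*1/16 + 0*9/16 + 0*1/8 = 5/16
d_1 = (X=7/24, Y=7/24, Z=5/48, W=5/16)
  d_2[X] = 7/24*1/8 + 7/24*5/8 + 5/48*5/16 + 5/16*9/16 = 41/96
  d_2[Y] = 7/24*5/16 + 7/24*1/4 + 5/48*1/16 + 5/16*3/16 = 11/48
  d_2[Z] = 7/24*1/8 + 7/24*1/16 + 5/48*1/16 + 5/16*1/8 = 77/768
  d_2[W] = 7/24*7/16 + 7/24*1/16 + 5/48*9/16 + 5/16*1/8 = 187/768
d_2 = (X=41/96, Y=11/48, Z=77/768, W=187/768)
  d_3[X] = 41/96*1/8 + 11/48*5/8 + 77/768*5/16 + 187/768*9/16 = 1121/3072
  d_3[Y] = 41/96*5/16 + 11/48*1/4 + 77/768*1/16 + 187/768*3/16 = 497/2048
  d_3[Z] = 41/96*1/8 + 11/48*1/16 + 77/768*1/16 + 187/768*1/8 = 1283/12288
  d_3[W] = 41/96*7/16 + 11/48*1/16 + 77/768*9/16 + 187/768*1/8 = 3539/12288
d_3 = (X=1121/3072, Y=497/2048, Z=1283/12288, W=3539/12288)
  d_4[X] = 1121/3072*1/8 + 497/2048*5/8 + 1283/12288*5/16 + 3539/12288*9/16 = 38527/98304
  d_4[Y] = 1121/3072*5/16 + 497/2048*1/4 + 1283/12288*1/16 + 3539/12288*3/16 = 1927/8192
  d_4[Z] = 1121/3072*1/8 + 497/2048*1/16 + 1283/12288*1/16 + 3539/12288*1/8 = 20311/196608
  d_4[W] = 1121/3072*7/16 + 497/2048*1/16 + 1283/12288*9/16 + 3539/12288*1/8 = 17665/65536
d_4 = (X=38527/98304, Y=1927/8192, Z=20311/196608, W=17665/65536)

Answer: 38527/98304 1927/8192 20311/196608 17665/65536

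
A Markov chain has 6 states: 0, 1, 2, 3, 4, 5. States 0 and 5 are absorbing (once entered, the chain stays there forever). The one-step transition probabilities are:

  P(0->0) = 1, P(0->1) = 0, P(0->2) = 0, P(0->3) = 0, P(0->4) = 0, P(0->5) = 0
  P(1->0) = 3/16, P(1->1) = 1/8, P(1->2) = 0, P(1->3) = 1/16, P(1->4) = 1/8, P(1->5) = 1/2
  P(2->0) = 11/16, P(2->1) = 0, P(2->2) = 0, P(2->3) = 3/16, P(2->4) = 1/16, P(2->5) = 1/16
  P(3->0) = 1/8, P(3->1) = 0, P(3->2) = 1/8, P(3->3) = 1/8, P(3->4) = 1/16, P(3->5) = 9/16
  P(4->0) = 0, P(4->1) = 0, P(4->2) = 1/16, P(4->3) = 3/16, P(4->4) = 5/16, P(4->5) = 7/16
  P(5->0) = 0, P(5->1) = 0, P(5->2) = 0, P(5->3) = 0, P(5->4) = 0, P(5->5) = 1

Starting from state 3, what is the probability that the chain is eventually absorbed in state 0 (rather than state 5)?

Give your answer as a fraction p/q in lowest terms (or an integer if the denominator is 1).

Answer: 603/2327

Derivation:
Let a_i = P(absorbed in 0 | start in state i).
Boundary conditions: a_0 = 1, a_5 = 0.
For each transient state i, a_i = sum_j P(i->j) * a_j:
  a_1 = 3/16*a_0 + 1/8*a_1 + 0*a_2 + 1/16*a_3 + 1/8*a_4 + 1/2*a_5
  a_2 = 11/16*a_0 + 0*a_1 + 0*a_2 + 3/16*a_3 + 1/16*a_4 + 1/16*a_5
  a_3 = 1/8*a_0 + 0*a_1 + 1/8*a_2 + 1/8*a_3 + 1/16*a_4 + 9/16*a_5
  a_4 = 0*a_0 + 0*a_1 + 1/16*a_2 + 3/16*a_3 + 5/16*a_4 + 7/16*a_5

Substituting a_0 = 1 and a_5 = 0, rearrange to (I - Q) a = r where r[i] = P(i -> 0):
  [7/8, 0, -1/16, -1/8] . (a_1, a_2, a_3, a_4) = 3/16
  [0, 1, -3/16, -1/16] . (a_1, a_2, a_3, a_4) = 11/16
  [0, -1/8, 7/8, -1/16] . (a_1, a_2, a_3, a_4) = 1/8
  [0, -1/16, -3/16, 11/16] . (a_1, a_2, a_3, a_4) = 0

Solving yields:
  a_1 = 4114/16289
  a_2 = 1733/2327
  a_3 = 603/2327
  a_4 = 322/2327

Starting state is 3, so the absorption probability is a_3 = 603/2327.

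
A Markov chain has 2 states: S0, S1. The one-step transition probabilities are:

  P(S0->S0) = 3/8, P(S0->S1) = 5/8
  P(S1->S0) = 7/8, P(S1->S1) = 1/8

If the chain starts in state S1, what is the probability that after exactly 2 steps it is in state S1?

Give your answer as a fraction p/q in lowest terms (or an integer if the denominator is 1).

Computing P^2 by repeated multiplication:
P^1 =
  S0: [3/8, 5/8]
  S1: [7/8, 1/8]
P^2 =
  S0: [11/16, 5/16]
  S1: [7/16, 9/16]

(P^2)[S1 -> S1] = 9/16

Answer: 9/16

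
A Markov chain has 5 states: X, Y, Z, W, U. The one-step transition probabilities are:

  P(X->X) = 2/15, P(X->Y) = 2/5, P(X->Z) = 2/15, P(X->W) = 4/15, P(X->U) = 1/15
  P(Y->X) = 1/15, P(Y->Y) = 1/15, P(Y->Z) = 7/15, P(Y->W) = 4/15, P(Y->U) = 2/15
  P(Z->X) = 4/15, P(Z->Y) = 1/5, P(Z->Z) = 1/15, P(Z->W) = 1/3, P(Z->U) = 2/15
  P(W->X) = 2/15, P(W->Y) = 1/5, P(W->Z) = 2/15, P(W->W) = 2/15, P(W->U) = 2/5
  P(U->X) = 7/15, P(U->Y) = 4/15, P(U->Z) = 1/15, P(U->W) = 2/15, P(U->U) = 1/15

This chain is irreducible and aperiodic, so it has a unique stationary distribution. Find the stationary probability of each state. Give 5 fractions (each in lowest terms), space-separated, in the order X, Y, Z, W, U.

The stationary distribution satisfies pi = pi * P, i.e.:
  pi_X = 2/15*pi_X + 1/15*pi_Y + 4/15*pi_Z + 2/15*pi_W + 7/15*pi_U
  pi_Y = 2/5*pi_X + 1/15*pi_Y + 1/5*pi_Z + 1/5*pi_W + 4/15*pi_U
  pi_Z = 2/15*pi_X + 7/15*pi_Y + 1/15*pi_Z + 2/15*pi_W + 1/15*pi_U
  pi_W = 4/15*pi_X + 4/15*pi_Y + 1/3*pi_Z + 2/15*pi_W + 2/15*pi_U
  pi_U = 1/15*pi_X + 2/15*pi_Y + 2/15*pi_Z + 2/5*pi_W + 1/15*pi_U
with normalization: pi_X + pi_Y + pi_Z + pi_W + pi_U = 1.

Using the first 4 balance equations plus normalization, the linear system A*pi = b is:
  [-13/15, 1/15, 4/15, 2/15, 7/15] . pi = 0
  [2/5, -14/15, 1/5, 1/5, 4/15] . pi = 0
  [2/15, 7/15, -14/15, 2/15, 1/15] . pi = 0
  [4/15, 4/15, 1/3, -13/15, 2/15] . pi = 0
  [1, 1, 1, 1, 1] . pi = 1

Solving yields:
  pi_X = 68/341
  pi_Y = 3325/15004
  pi_Z = 689/3751
  pi_W = 1697/7502
  pi_U = 2537/15004

Verification (pi * P):
  68/341*2/15 + 3325/15004*1/15 + 689/3751*4/15 + 1697/7502*2/15 + 2537/15004*7/15 = 68/341 = pi_X  (ok)
  68/341*2/5 + 3325/15004*1/15 + 689/3751*1/5 + 1697/7502*1/5 + 2537/15004*4/15 = 3325/15004 = pi_Y  (ok)
  68/341*2/15 + 3325/15004*7/15 + 689/3751*1/15 + 1697/7502*2/15 + 2537/15004*1/15 = 689/3751 = pi_Z  (ok)
  68/341*4/15 + 3325/15004*4/15 + 689/3751*1/3 + 1697/7502*2/15 + 2537/15004*2/15 = 1697/7502 = pi_W  (ok)
  68/341*1/15 + 3325/15004*2/15 + 689/3751*2/15 + 1697/7502*2/5 + 2537/15004*1/15 = 2537/15004 = pi_U  (ok)

Answer: 68/341 3325/15004 689/3751 1697/7502 2537/15004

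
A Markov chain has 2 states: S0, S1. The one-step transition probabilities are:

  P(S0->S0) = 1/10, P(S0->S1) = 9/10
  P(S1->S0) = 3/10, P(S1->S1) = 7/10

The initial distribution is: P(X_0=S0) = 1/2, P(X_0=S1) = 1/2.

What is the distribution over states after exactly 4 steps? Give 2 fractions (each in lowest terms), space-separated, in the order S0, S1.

Propagating the distribution step by step (d_{t+1} = d_t * P):
d_0 = (S0=1/2, S1=1/2)
  d_1[S0] = 1/2*1/10 + 1/2*3/10 = 1/5
  d_1[S1] = 1/2*9/10 + 1/2*7/10 = 4/5
d_1 = (S0=1/5, S1=4/5)
  d_2[S0] = 1/5*1/10 + 4/5*3/10 = 13/50
  d_2[S1] = 1/5*9/10 + 4/5*7/10 = 37/50
d_2 = (S0=13/50, S1=37/50)
  d_3[S0] = 13/50*1/10 + 37/50*3/10 = 31/125
  d_3[S1] = 13/50*9/10 + 37/50*7/10 = 94/125
d_3 = (S0=31/125, S1=94/125)
  d_4[S0] = 31/125*1/10 + 94/125*3/10 = 313/1250
  d_4[S1] = 31/125*9/10 + 94/125*7/10 = 937/1250
d_4 = (S0=313/1250, S1=937/1250)

Answer: 313/1250 937/1250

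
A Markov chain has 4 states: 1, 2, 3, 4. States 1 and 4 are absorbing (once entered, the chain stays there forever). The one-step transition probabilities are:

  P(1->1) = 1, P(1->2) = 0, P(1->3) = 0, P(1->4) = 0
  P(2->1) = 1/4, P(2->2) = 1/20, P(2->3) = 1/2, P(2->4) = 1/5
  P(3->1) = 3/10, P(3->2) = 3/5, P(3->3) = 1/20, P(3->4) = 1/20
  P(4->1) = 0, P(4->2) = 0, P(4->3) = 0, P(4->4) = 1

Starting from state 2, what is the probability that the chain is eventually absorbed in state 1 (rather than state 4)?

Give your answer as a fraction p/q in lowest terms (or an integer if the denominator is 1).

Let a_i = P(absorbed in 1 | start in state i).
Boundary conditions: a_1 = 1, a_4 = 0.
For each transient state i, a_i = sum_j P(i->j) * a_j:
  a_2 = 1/4*a_1 + 1/20*a_2 + 1/2*a_3 + 1/5*a_4
  a_3 = 3/10*a_1 + 3/5*a_2 + 1/20*a_3 + 1/20*a_4

Substituting a_1 = 1 and a_4 = 0, rearrange to (I - Q) a = r where r[i] = P(i -> 1):
  [19/20, -1/2] . (a_2, a_3) = 1/4
  [-3/5, 19/20] . (a_2, a_3) = 3/10

Solving yields:
  a_2 = 155/241
  a_3 = 174/241

Starting state is 2, so the absorption probability is a_2 = 155/241.

Answer: 155/241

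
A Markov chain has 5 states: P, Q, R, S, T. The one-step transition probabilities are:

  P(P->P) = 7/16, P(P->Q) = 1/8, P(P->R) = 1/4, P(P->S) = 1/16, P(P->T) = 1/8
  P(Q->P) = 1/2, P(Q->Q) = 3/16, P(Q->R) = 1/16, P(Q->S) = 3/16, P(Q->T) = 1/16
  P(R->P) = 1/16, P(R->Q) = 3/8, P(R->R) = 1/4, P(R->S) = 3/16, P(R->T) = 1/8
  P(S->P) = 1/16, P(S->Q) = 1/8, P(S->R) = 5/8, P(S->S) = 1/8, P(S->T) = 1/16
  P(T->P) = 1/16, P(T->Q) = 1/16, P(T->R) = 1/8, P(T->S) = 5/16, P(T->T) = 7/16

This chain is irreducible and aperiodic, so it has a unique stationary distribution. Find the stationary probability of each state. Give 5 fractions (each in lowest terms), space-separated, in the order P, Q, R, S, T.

The stationary distribution satisfies pi = pi * P, i.e.:
  pi_P = 7/16*pi_P + 1/2*pi_Q + 1/16*pi_R + 1/16*pi_S + 1/16*pi_T
  pi_Q = 1/8*pi_P + 3/16*pi_Q + 3/8*pi_R + 1/8*pi_S + 1/16*pi_T
  pi_R = 1/4*pi_P + 1/16*pi_Q + 1/4*pi_R + 5/8*pi_S + 1/8*pi_T
  pi_S = 1/16*pi_P + 3/16*pi_Q + 3/16*pi_R + 1/8*pi_S + 5/16*pi_T
  pi_T = 1/8*pi_P + 1/16*pi_Q + 1/8*pi_R + 1/16*pi_S + 7/16*pi_T
with normalization: pi_P + pi_Q + pi_R + pi_S + pi_T = 1.

Using the first 4 balance equations plus normalization, the linear system A*pi = b is:
  [-9/16, 1/2, 1/16, 1/16, 1/16] . pi = 0
  [1/8, -13/16, 3/8, 1/8, 1/16] . pi = 0
  [1/4, 1/16, -3/4, 5/8, 1/8] . pi = 0
  [1/16, 3/16, 3/16, -7/8, 5/16] . pi = 0
  [1, 1, 1, 1, 1] . pi = 1

Solving yields:
  pi_P = 1035/4414
  pi_Q = 424/2207
  pi_R = 3413/13242
  pi_S = 1102/6621
  pi_T = 988/6621

Verification (pi * P):
  1035/4414*7/16 + 424/2207*1/2 + 3413/13242*1/16 + 1102/6621*1/16 + 988/6621*1/16 = 1035/4414 = pi_P  (ok)
  1035/4414*1/8 + 424/2207*3/16 + 3413/13242*3/8 + 1102/6621*1/8 + 988/6621*1/16 = 424/2207 = pi_Q  (ok)
  1035/4414*1/4 + 424/2207*1/16 + 3413/13242*1/4 + 1102/6621*5/8 + 988/6621*1/8 = 3413/13242 = pi_R  (ok)
  1035/4414*1/16 + 424/2207*3/16 + 3413/13242*3/16 + 1102/6621*1/8 + 988/6621*5/16 = 1102/6621 = pi_S  (ok)
  1035/4414*1/8 + 424/2207*1/16 + 3413/13242*1/8 + 1102/6621*1/16 + 988/6621*7/16 = 988/6621 = pi_T  (ok)

Answer: 1035/4414 424/2207 3413/13242 1102/6621 988/6621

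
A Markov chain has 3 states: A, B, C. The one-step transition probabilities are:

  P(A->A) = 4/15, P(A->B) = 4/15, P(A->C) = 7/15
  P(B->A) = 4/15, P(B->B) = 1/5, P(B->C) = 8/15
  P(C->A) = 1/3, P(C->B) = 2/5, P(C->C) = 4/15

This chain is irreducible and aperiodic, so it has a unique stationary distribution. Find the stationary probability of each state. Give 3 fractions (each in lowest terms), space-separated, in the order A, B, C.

The stationary distribution satisfies pi = pi * P, i.e.:
  pi_A = 4/15*pi_A + 4/15*pi_B + 1/3*pi_C
  pi_B = 4/15*pi_A + 1/5*pi_B + 2/5*pi_C
  pi_C = 7/15*pi_A + 8/15*pi_B + 4/15*pi_C
with normalization: pi_A + pi_B + pi_C = 1.

Using the first 2 balance equations plus normalization, the linear system A*pi = b is:
  [-11/15, 4/15, 1/3] . pi = 0
  [4/15, -4/5, 2/5] . pi = 0
  [1, 1, 1] . pi = 1

Solving yields:
  pi_A = 42/143
  pi_B = 43/143
  pi_C = 58/143

Verification (pi * P):
  42/143*4/15 + 43/143*4/15 + 58/143*1/3 = 42/143 = pi_A  (ok)
  42/143*4/15 + 43/143*1/5 + 58/143*2/5 = 43/143 = pi_B  (ok)
  42/143*7/15 + 43/143*8/15 + 58/143*4/15 = 58/143 = pi_C  (ok)

Answer: 42/143 43/143 58/143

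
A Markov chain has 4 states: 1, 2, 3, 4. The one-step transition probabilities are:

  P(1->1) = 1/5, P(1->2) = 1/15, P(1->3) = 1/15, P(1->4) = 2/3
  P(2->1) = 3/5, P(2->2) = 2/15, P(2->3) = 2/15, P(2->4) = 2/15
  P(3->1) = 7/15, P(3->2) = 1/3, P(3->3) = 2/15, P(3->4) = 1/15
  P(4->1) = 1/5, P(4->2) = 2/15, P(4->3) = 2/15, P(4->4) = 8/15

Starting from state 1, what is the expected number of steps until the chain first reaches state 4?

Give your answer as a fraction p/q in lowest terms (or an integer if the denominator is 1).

Let h_i = expected steps to first reach 4 from state i.
Boundary: h_4 = 0.
First-step equations for the other states:
  h_1 = 1 + 1/5*h_1 + 1/15*h_2 + 1/15*h_3 + 2/3*h_4
  h_2 = 1 + 3/5*h_1 + 2/15*h_2 + 2/15*h_3 + 2/15*h_4
  h_3 = 1 + 7/15*h_1 + 1/3*h_2 + 2/15*h_3 + 1/15*h_4

Substituting h_4 = 0 and rearranging gives the linear system (I - Q) h = 1:
  [4/5, -1/15, -1/15] . (h_1, h_2, h_3) = 1
  [-3/5, 13/15, -2/15] . (h_1, h_2, h_3) = 1
  [-7/15, -1/3, 13/15] . (h_1, h_2, h_3) = 1

Solving yields:
  h_1 = 960/547
  h_2 = 1565/547
  h_3 = 1750/547

Starting state is 1, so the expected hitting time is h_1 = 960/547.

Answer: 960/547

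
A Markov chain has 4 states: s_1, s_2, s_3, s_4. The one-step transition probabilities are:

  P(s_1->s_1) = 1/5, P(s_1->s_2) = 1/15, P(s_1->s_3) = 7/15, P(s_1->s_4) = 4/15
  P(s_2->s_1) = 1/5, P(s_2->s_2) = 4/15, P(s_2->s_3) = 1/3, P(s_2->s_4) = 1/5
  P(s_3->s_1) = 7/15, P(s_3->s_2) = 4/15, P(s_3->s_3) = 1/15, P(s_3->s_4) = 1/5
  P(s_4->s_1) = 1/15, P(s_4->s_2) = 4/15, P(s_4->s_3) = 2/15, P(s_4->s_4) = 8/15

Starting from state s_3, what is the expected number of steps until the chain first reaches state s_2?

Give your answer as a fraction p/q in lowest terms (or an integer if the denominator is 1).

Answer: 735/157

Derivation:
Let h_i = expected steps to first reach s_2 from state i.
Boundary: h_s_2 = 0.
First-step equations for the other states:
  h_s_1 = 1 + 1/5*h_s_1 + 1/15*h_s_2 + 7/15*h_s_3 + 4/15*h_s_4
  h_s_3 = 1 + 7/15*h_s_1 + 4/15*h_s_2 + 1/15*h_s_3 + 1/5*h_s_4
  h_s_4 = 1 + 1/15*h_s_1 + 4/15*h_s_2 + 2/15*h_s_3 + 8/15*h_s_4

Substituting h_s_2 = 0 and rearranging gives the linear system (I - Q) h = 1:
  [4/5, -7/15, -4/15] . (h_s_1, h_s_3, h_s_4) = 1
  [-7/15, 14/15, -1/5] . (h_s_1, h_s_3, h_s_4) = 1
  [-1/15, -2/15, 7/15] . (h_s_1, h_s_3, h_s_4) = 1

Solving yields:
  h_s_1 = 1695/314
  h_s_3 = 735/157
  h_s_4 = 1335/314

Starting state is s_3, so the expected hitting time is h_s_3 = 735/157.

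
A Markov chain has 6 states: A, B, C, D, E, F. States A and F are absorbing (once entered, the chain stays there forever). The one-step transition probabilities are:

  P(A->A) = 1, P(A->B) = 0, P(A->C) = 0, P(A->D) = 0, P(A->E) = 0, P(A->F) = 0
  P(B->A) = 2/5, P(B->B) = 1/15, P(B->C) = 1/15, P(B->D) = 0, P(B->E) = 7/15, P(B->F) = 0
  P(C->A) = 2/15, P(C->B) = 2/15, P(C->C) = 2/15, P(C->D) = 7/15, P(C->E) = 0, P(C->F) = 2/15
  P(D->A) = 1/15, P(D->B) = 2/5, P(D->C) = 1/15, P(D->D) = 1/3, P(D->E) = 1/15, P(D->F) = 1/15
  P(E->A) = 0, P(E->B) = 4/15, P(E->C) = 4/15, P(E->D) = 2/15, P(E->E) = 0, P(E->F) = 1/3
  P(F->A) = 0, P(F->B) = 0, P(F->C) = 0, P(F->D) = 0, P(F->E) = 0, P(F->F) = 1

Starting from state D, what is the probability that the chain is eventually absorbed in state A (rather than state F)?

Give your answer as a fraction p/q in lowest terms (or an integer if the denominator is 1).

Answer: 542/891

Derivation:
Let a_i = P(absorbed in A | start in state i).
Boundary conditions: a_A = 1, a_F = 0.
For each transient state i, a_i = sum_j P(i->j) * a_j:
  a_B = 2/5*a_A + 1/15*a_B + 1/15*a_C + 0*a_D + 7/15*a_E + 0*a_F
  a_C = 2/15*a_A + 2/15*a_B + 2/15*a_C + 7/15*a_D + 0*a_E + 2/15*a_F
  a_D = 1/15*a_A + 2/5*a_B + 1/15*a_C + 1/3*a_D + 1/15*a_E + 1/15*a_F
  a_E = 0*a_A + 4/15*a_B + 4/15*a_C + 2/15*a_D + 0*a_E + 1/3*a_F

Substituting a_A = 1 and a_F = 0, rearrange to (I - Q) a = r where r[i] = P(i -> A):
  [14/15, -1/15, 0, -7/15] . (a_B, a_C, a_D, a_E) = 2/5
  [-2/15, 13/15, -7/15, 0] . (a_B, a_C, a_D, a_E) = 2/15
  [-2/5, -1/15, 2/3, -1/15] . (a_B, a_C, a_D, a_E) = 1/15
  [-4/15, -4/15, -2/15, 1] . (a_B, a_C, a_D, a_E) = 0

Solving yields:
  a_B = 12113/17820
  a_C = 5221/8910
  a_D = 542/891
  a_E = 373/891

Starting state is D, so the absorption probability is a_D = 542/891.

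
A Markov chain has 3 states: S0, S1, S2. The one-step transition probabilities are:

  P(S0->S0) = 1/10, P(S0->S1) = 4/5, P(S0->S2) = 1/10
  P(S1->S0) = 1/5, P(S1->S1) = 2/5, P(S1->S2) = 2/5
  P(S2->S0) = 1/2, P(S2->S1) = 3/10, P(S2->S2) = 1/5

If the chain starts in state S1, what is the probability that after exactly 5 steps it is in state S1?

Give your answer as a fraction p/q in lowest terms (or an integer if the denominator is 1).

Answer: 11841/25000

Derivation:
Computing P^5 by repeated multiplication:
P^1 =
  S0: [1/10, 4/5, 1/10]
  S1: [1/5, 2/5, 2/5]
  S2: [1/2, 3/10, 1/5]
P^2 =
  S0: [11/50, 43/100, 7/20]
  S1: [3/10, 11/25, 13/50]
  S2: [21/100, 29/50, 21/100]
P^3 =
  S0: [283/1000, 453/1000, 33/125]
  S1: [31/125, 247/500, 129/500]
  S2: [121/500, 463/1000, 59/200]
P^4 =
  S0: [2509/10000, 1217/2500, 2623/10000]
  S1: [1263/5000, 2367/5000, 137/500]
  S2: [2643/10000, 4673/10000, 671/2500]
P^5 =
  S0: [317/1250, 47413/100000, 27227/100000]
  S1: [12847/50000, 11841/25000, 13471/50000]
  S2: [25409/100000, 2993/6250, 26703/100000]

(P^5)[S1 -> S1] = 11841/25000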